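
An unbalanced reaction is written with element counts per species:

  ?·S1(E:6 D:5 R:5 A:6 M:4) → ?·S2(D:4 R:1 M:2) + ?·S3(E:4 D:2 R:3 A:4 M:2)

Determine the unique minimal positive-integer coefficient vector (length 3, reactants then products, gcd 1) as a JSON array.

Coefficients: [2, 1, 3]

E: 2·6 = 12 | 1·0+3·4 = 12
D: 2·5 = 10 | 1·4+3·2 = 10
R: 2·5 = 10 | 1·1+3·3 = 10
A: 2·6 = 12 | 1·0+3·4 = 12
M: 2·4 = 8 | 1·2+3·2 = 8
gcd(2,1,3) = 1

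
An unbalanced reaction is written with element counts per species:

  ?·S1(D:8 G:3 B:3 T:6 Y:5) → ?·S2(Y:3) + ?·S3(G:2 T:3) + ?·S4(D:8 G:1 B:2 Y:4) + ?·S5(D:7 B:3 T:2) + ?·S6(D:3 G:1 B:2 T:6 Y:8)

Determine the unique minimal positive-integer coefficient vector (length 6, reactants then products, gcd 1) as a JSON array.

D: 5·8 = 40 | 3·0+6·0+2·8+3·7+1·3 = 40
G: 5·3 = 15 | 3·0+6·2+2·1+3·0+1·1 = 15
B: 5·3 = 15 | 3·0+6·0+2·2+3·3+1·2 = 15
T: 5·6 = 30 | 3·0+6·3+2·0+3·2+1·6 = 30
Y: 5·5 = 25 | 3·3+6·0+2·4+3·0+1·8 = 25
gcd(5,3,6,2,3,1) = 1

Coefficients: [5, 3, 6, 2, 3, 1]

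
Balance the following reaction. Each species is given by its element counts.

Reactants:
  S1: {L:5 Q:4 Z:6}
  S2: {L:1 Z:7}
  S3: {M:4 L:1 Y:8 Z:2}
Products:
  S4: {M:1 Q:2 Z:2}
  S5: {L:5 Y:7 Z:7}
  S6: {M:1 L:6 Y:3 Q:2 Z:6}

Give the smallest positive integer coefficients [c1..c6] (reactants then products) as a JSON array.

M: 4·0+1·0+2·4 = 8 | 5·1+1·0+3·1 = 8
L: 4·5+1·1+2·1 = 23 | 5·0+1·5+3·6 = 23
Y: 4·0+1·0+2·8 = 16 | 5·0+1·7+3·3 = 16
Q: 4·4+1·0+2·0 = 16 | 5·2+1·0+3·2 = 16
Z: 4·6+1·7+2·2 = 35 | 5·2+1·7+3·6 = 35
gcd(4,1,2,5,1,3) = 1

Coefficients: [4, 1, 2, 5, 1, 3]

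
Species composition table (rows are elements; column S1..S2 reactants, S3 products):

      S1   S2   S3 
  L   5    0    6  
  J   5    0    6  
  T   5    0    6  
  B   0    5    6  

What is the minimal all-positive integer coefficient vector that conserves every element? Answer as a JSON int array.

L: 6·5+6·0 = 30 | 5·6 = 30
J: 6·5+6·0 = 30 | 5·6 = 30
T: 6·5+6·0 = 30 | 5·6 = 30
B: 6·0+6·5 = 30 | 5·6 = 30
gcd(6,6,5) = 1

Coefficients: [6, 6, 5]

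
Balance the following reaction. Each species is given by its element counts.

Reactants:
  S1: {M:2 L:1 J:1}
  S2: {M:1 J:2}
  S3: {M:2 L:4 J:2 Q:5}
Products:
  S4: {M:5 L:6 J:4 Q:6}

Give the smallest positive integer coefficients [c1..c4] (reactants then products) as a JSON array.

M: 6·2+1·1+6·2 = 25 | 5·5 = 25
L: 6·1+1·0+6·4 = 30 | 5·6 = 30
J: 6·1+1·2+6·2 = 20 | 5·4 = 20
Q: 6·0+1·0+6·5 = 30 | 5·6 = 30
gcd(6,1,6,5) = 1

Coefficients: [6, 1, 6, 5]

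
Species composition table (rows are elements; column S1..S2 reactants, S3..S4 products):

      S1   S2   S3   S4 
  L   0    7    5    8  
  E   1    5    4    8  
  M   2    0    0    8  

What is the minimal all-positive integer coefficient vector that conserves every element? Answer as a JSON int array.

Coefficients: [4, 4, 4, 1]

L: 4·0+4·7 = 28 | 4·5+1·8 = 28
E: 4·1+4·5 = 24 | 4·4+1·8 = 24
M: 4·2+4·0 = 8 | 4·0+1·8 = 8
gcd(4,4,4,1) = 1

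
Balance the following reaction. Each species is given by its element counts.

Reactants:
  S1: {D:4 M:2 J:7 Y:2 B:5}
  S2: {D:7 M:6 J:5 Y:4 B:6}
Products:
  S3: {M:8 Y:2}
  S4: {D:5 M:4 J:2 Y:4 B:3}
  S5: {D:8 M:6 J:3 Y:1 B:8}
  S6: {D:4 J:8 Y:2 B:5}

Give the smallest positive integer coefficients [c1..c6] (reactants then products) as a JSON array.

D: 5·4+5·7 = 55 | 2·0+3·5+2·8+6·4 = 55
M: 5·2+5·6 = 40 | 2·8+3·4+2·6+6·0 = 40
J: 5·7+5·5 = 60 | 2·0+3·2+2·3+6·8 = 60
Y: 5·2+5·4 = 30 | 2·2+3·4+2·1+6·2 = 30
B: 5·5+5·6 = 55 | 2·0+3·3+2·8+6·5 = 55
gcd(5,5,2,3,2,6) = 1

Coefficients: [5, 5, 2, 3, 2, 6]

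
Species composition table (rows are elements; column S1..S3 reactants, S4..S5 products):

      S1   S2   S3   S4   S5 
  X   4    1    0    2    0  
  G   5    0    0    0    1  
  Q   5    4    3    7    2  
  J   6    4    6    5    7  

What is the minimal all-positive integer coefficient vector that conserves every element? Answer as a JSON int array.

X: 1·4+2·1+6·0 = 6 | 3·2+5·0 = 6
G: 1·5+2·0+6·0 = 5 | 3·0+5·1 = 5
Q: 1·5+2·4+6·3 = 31 | 3·7+5·2 = 31
J: 1·6+2·4+6·6 = 50 | 3·5+5·7 = 50
gcd(1,2,6,3,5) = 1

Coefficients: [1, 2, 6, 3, 5]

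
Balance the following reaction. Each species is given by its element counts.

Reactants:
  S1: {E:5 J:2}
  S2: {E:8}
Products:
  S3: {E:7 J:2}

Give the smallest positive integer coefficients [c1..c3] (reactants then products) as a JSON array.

E: 4·5+1·8 = 28 | 4·7 = 28
J: 4·2+1·0 = 8 | 4·2 = 8
gcd(4,1,4) = 1

Coefficients: [4, 1, 4]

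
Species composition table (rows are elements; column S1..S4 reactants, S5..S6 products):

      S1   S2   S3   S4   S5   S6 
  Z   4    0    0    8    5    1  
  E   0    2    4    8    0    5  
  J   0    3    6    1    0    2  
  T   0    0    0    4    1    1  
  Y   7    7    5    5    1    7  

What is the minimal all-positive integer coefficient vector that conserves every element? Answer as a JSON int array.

Coefficients: [3, 1, 1, 3, 6, 6]

Z: 3·4+1·0+1·0+3·8 = 36 | 6·5+6·1 = 36
E: 3·0+1·2+1·4+3·8 = 30 | 6·0+6·5 = 30
J: 3·0+1·3+1·6+3·1 = 12 | 6·0+6·2 = 12
T: 3·0+1·0+1·0+3·4 = 12 | 6·1+6·1 = 12
Y: 3·7+1·7+1·5+3·5 = 48 | 6·1+6·7 = 48
gcd(3,1,1,3,6,6) = 1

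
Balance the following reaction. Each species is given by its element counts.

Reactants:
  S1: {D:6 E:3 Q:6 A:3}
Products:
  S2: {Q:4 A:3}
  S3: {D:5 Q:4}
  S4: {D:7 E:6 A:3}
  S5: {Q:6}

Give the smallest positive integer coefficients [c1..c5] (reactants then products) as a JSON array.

Coefficients: [6, 3, 3, 3, 2]

D: 6·6 = 36 | 3·0+3·5+3·7+2·0 = 36
E: 6·3 = 18 | 3·0+3·0+3·6+2·0 = 18
Q: 6·6 = 36 | 3·4+3·4+3·0+2·6 = 36
A: 6·3 = 18 | 3·3+3·0+3·3+2·0 = 18
gcd(6,3,3,3,2) = 1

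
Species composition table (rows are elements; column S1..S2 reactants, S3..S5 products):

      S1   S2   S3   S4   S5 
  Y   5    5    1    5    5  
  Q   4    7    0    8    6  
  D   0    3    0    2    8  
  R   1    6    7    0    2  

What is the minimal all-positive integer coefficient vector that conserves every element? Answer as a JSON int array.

Coefficients: [1, 6, 5, 5, 1]

Y: 1·5+6·5 = 35 | 5·1+5·5+1·5 = 35
Q: 1·4+6·7 = 46 | 5·0+5·8+1·6 = 46
D: 1·0+6·3 = 18 | 5·0+5·2+1·8 = 18
R: 1·1+6·6 = 37 | 5·7+5·0+1·2 = 37
gcd(1,6,5,5,1) = 1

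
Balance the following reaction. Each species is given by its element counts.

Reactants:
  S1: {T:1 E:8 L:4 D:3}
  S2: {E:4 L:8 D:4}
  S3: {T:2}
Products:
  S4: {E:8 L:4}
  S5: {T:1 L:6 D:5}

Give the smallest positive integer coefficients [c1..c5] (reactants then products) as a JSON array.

Coefficients: [2, 6, 2, 5, 6]

T: 2·1+6·0+2·2 = 6 | 5·0+6·1 = 6
E: 2·8+6·4+2·0 = 40 | 5·8+6·0 = 40
L: 2·4+6·8+2·0 = 56 | 5·4+6·6 = 56
D: 2·3+6·4+2·0 = 30 | 5·0+6·5 = 30
gcd(2,6,2,5,6) = 1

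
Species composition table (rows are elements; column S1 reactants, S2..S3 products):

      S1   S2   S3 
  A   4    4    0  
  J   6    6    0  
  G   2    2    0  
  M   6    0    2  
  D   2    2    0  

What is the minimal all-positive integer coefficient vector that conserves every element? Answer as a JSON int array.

Coefficients: [1, 1, 3]

A: 1·4 = 4 | 1·4+3·0 = 4
J: 1·6 = 6 | 1·6+3·0 = 6
G: 1·2 = 2 | 1·2+3·0 = 2
M: 1·6 = 6 | 1·0+3·2 = 6
D: 1·2 = 2 | 1·2+3·0 = 2
gcd(1,1,3) = 1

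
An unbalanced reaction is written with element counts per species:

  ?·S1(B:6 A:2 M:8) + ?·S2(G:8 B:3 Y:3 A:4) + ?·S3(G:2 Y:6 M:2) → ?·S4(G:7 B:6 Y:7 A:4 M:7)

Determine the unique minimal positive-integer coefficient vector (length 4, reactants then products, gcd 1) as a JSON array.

G: 4·0+4·8+5·2 = 42 | 6·7 = 42
B: 4·6+4·3+5·0 = 36 | 6·6 = 36
Y: 4·0+4·3+5·6 = 42 | 6·7 = 42
A: 4·2+4·4+5·0 = 24 | 6·4 = 24
M: 4·8+4·0+5·2 = 42 | 6·7 = 42
gcd(4,4,5,6) = 1

Coefficients: [4, 4, 5, 6]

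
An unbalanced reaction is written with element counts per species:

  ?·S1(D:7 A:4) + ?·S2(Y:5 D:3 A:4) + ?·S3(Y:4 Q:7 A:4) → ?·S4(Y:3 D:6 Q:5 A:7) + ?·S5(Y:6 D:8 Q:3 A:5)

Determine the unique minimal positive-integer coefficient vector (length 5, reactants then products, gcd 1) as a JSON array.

Y: 5·0+1·5+4·4 = 21 | 5·3+1·6 = 21
D: 5·7+1·3+4·0 = 38 | 5·6+1·8 = 38
Q: 5·0+1·0+4·7 = 28 | 5·5+1·3 = 28
A: 5·4+1·4+4·4 = 40 | 5·7+1·5 = 40
gcd(5,1,4,5,1) = 1

Coefficients: [5, 1, 4, 5, 1]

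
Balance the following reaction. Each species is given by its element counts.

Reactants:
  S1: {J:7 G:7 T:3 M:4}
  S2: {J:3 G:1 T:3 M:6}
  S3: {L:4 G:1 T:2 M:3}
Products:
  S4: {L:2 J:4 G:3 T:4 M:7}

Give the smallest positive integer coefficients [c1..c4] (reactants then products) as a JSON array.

L: 1·0+3·0+2·4 = 8 | 4·2 = 8
J: 1·7+3·3+2·0 = 16 | 4·4 = 16
G: 1·7+3·1+2·1 = 12 | 4·3 = 12
T: 1·3+3·3+2·2 = 16 | 4·4 = 16
M: 1·4+3·6+2·3 = 28 | 4·7 = 28
gcd(1,3,2,4) = 1

Coefficients: [1, 3, 2, 4]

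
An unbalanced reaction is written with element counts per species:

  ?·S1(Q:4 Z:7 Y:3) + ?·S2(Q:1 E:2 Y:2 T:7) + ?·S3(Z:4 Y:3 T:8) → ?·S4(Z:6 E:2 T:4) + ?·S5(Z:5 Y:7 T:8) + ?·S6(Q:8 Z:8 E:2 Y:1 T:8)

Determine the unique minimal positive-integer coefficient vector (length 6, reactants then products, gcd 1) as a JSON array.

Q: 5·4+4·1+5·0 = 24 | 1·0+5·0+3·8 = 24
Z: 5·7+4·0+5·4 = 55 | 1·6+5·5+3·8 = 55
E: 5·0+4·2+5·0 = 8 | 1·2+5·0+3·2 = 8
Y: 5·3+4·2+5·3 = 38 | 1·0+5·7+3·1 = 38
T: 5·0+4·7+5·8 = 68 | 1·4+5·8+3·8 = 68
gcd(5,4,5,1,5,3) = 1

Coefficients: [5, 4, 5, 1, 5, 3]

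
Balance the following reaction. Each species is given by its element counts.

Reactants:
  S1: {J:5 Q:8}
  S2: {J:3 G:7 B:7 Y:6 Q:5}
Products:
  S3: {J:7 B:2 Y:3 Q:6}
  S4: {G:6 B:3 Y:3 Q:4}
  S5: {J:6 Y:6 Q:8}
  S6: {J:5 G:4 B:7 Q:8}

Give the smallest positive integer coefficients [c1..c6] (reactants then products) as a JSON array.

J: 6·5+6·3 = 48 | 3·7+5·0+2·6+3·5 = 48
G: 6·0+6·7 = 42 | 3·0+5·6+2·0+3·4 = 42
B: 6·0+6·7 = 42 | 3·2+5·3+2·0+3·7 = 42
Y: 6·0+6·6 = 36 | 3·3+5·3+2·6+3·0 = 36
Q: 6·8+6·5 = 78 | 3·6+5·4+2·8+3·8 = 78
gcd(6,6,3,5,2,3) = 1

Coefficients: [6, 6, 3, 5, 2, 3]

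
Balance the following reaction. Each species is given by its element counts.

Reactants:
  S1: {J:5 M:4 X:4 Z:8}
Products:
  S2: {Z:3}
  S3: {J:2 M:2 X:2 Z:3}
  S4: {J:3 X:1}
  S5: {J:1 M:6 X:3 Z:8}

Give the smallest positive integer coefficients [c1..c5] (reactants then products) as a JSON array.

J: 4·5 = 20 | 3·0+5·2+3·3+1·1 = 20
M: 4·4 = 16 | 3·0+5·2+3·0+1·6 = 16
X: 4·4 = 16 | 3·0+5·2+3·1+1·3 = 16
Z: 4·8 = 32 | 3·3+5·3+3·0+1·8 = 32
gcd(4,3,5,3,1) = 1

Coefficients: [4, 3, 5, 3, 1]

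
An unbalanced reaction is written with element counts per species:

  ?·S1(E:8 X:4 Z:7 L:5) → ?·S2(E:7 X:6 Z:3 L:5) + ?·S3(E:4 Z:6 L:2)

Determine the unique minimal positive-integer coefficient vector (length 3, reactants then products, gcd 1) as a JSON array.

Coefficients: [6, 4, 5]

E: 6·8 = 48 | 4·7+5·4 = 48
X: 6·4 = 24 | 4·6+5·0 = 24
Z: 6·7 = 42 | 4·3+5·6 = 42
L: 6·5 = 30 | 4·5+5·2 = 30
gcd(6,4,5) = 1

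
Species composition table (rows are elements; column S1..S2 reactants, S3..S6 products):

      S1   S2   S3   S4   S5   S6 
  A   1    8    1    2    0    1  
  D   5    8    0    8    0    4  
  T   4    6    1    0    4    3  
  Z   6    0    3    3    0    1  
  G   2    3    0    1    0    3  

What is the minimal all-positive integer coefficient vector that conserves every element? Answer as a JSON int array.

Coefficients: [4, 1, 5, 2, 2, 3]

A: 4·1+1·8 = 12 | 5·1+2·2+2·0+3·1 = 12
D: 4·5+1·8 = 28 | 5·0+2·8+2·0+3·4 = 28
T: 4·4+1·6 = 22 | 5·1+2·0+2·4+3·3 = 22
Z: 4·6+1·0 = 24 | 5·3+2·3+2·0+3·1 = 24
G: 4·2+1·3 = 11 | 5·0+2·1+2·0+3·3 = 11
gcd(4,1,5,2,2,3) = 1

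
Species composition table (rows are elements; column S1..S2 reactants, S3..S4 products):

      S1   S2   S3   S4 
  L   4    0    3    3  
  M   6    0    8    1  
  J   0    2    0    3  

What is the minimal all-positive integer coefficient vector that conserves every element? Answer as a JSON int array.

L: 3·4+3·0 = 12 | 2·3+2·3 = 12
M: 3·6+3·0 = 18 | 2·8+2·1 = 18
J: 3·0+3·2 = 6 | 2·0+2·3 = 6
gcd(3,3,2,2) = 1

Coefficients: [3, 3, 2, 2]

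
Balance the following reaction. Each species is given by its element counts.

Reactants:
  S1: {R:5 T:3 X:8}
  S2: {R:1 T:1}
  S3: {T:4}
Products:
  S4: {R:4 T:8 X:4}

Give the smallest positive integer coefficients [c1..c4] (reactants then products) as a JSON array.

R: 2·5+6·1+5·0 = 16 | 4·4 = 16
T: 2·3+6·1+5·4 = 32 | 4·8 = 32
X: 2·8+6·0+5·0 = 16 | 4·4 = 16
gcd(2,6,5,4) = 1

Coefficients: [2, 6, 5, 4]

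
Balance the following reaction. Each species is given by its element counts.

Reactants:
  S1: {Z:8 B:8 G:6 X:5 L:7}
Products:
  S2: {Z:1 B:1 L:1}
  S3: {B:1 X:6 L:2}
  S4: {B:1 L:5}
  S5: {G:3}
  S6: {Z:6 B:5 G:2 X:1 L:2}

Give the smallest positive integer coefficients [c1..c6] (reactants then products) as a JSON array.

Coefficients: [3, 6, 2, 1, 4, 3]

Z: 3·8 = 24 | 6·1+2·0+1·0+4·0+3·6 = 24
B: 3·8 = 24 | 6·1+2·1+1·1+4·0+3·5 = 24
G: 3·6 = 18 | 6·0+2·0+1·0+4·3+3·2 = 18
X: 3·5 = 15 | 6·0+2·6+1·0+4·0+3·1 = 15
L: 3·7 = 21 | 6·1+2·2+1·5+4·0+3·2 = 21
gcd(3,6,2,1,4,3) = 1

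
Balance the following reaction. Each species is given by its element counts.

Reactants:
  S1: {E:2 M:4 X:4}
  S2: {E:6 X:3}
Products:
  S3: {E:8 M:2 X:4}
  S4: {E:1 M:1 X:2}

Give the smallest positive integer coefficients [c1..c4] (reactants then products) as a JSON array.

Coefficients: [3, 4, 3, 6]

E: 3·2+4·6 = 30 | 3·8+6·1 = 30
M: 3·4+4·0 = 12 | 3·2+6·1 = 12
X: 3·4+4·3 = 24 | 3·4+6·2 = 24
gcd(3,4,3,6) = 1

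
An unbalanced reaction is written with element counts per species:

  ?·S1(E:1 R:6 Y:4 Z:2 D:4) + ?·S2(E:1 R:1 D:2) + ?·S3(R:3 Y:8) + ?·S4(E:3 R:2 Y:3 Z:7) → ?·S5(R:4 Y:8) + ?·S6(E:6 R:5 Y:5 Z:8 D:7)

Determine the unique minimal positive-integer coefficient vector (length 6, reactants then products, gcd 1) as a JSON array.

Coefficients: [1, 5, 5, 2, 5, 2]

E: 1·1+5·1+5·0+2·3 = 12 | 5·0+2·6 = 12
R: 1·6+5·1+5·3+2·2 = 30 | 5·4+2·5 = 30
Y: 1·4+5·0+5·8+2·3 = 50 | 5·8+2·5 = 50
Z: 1·2+5·0+5·0+2·7 = 16 | 5·0+2·8 = 16
D: 1·4+5·2+5·0+2·0 = 14 | 5·0+2·7 = 14
gcd(1,5,5,2,5,2) = 1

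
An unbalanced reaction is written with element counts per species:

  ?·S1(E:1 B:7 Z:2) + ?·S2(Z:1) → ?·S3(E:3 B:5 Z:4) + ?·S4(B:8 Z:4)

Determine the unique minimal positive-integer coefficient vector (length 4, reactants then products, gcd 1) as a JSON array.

E: 3·1+6·0 = 3 | 1·3+2·0 = 3
B: 3·7+6·0 = 21 | 1·5+2·8 = 21
Z: 3·2+6·1 = 12 | 1·4+2·4 = 12
gcd(3,6,1,2) = 1

Coefficients: [3, 6, 1, 2]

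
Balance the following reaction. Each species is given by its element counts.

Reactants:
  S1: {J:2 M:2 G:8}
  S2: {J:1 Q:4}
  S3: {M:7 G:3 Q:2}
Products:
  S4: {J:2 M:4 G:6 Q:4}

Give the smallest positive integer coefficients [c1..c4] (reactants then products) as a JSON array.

Coefficients: [3, 4, 2, 5]

J: 3·2+4·1+2·0 = 10 | 5·2 = 10
M: 3·2+4·0+2·7 = 20 | 5·4 = 20
G: 3·8+4·0+2·3 = 30 | 5·6 = 30
Q: 3·0+4·4+2·2 = 20 | 5·4 = 20
gcd(3,4,2,5) = 1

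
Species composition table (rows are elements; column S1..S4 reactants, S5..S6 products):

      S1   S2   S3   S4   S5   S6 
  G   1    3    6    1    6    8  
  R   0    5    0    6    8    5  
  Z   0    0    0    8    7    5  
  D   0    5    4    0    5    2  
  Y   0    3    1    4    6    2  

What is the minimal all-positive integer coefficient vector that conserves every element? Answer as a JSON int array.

G: 6·1+3·3+3·6+5·1 = 38 | 5·6+1·8 = 38
R: 6·0+3·5+3·0+5·6 = 45 | 5·8+1·5 = 45
Z: 6·0+3·0+3·0+5·8 = 40 | 5·7+1·5 = 40
D: 6·0+3·5+3·4+5·0 = 27 | 5·5+1·2 = 27
Y: 6·0+3·3+3·1+5·4 = 32 | 5·6+1·2 = 32
gcd(6,3,3,5,5,1) = 1

Coefficients: [6, 3, 3, 5, 5, 1]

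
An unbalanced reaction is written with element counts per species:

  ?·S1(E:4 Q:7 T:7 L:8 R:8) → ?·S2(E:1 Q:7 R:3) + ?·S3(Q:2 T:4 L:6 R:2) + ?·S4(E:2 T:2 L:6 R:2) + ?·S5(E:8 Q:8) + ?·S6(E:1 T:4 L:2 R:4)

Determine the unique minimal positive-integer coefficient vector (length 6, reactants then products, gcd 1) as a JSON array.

E: 6·4 = 24 | 4·1+3·0+3·2+1·8+6·1 = 24
Q: 6·7 = 42 | 4·7+3·2+3·0+1·8+6·0 = 42
T: 6·7 = 42 | 4·0+3·4+3·2+1·0+6·4 = 42
L: 6·8 = 48 | 4·0+3·6+3·6+1·0+6·2 = 48
R: 6·8 = 48 | 4·3+3·2+3·2+1·0+6·4 = 48
gcd(6,4,3,3,1,6) = 1

Coefficients: [6, 4, 3, 3, 1, 6]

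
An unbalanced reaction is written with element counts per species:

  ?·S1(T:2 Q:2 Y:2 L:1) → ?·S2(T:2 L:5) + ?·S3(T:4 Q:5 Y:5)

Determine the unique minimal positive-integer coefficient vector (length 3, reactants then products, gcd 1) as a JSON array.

Coefficients: [5, 1, 2]

T: 5·2 = 10 | 1·2+2·4 = 10
Q: 5·2 = 10 | 1·0+2·5 = 10
Y: 5·2 = 10 | 1·0+2·5 = 10
L: 5·1 = 5 | 1·5+2·0 = 5
gcd(5,1,2) = 1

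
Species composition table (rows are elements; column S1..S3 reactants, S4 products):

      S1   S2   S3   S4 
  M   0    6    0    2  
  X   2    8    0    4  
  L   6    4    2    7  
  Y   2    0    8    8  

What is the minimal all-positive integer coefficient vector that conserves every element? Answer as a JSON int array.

Coefficients: [4, 2, 5, 6]

M: 4·0+2·6+5·0 = 12 | 6·2 = 12
X: 4·2+2·8+5·0 = 24 | 6·4 = 24
L: 4·6+2·4+5·2 = 42 | 6·7 = 42
Y: 4·2+2·0+5·8 = 48 | 6·8 = 48
gcd(4,2,5,6) = 1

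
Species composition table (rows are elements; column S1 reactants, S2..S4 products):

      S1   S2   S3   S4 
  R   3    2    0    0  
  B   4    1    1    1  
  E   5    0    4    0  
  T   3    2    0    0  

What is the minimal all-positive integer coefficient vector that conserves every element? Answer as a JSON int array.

Coefficients: [4, 6, 5, 5]

R: 4·3 = 12 | 6·2+5·0+5·0 = 12
B: 4·4 = 16 | 6·1+5·1+5·1 = 16
E: 4·5 = 20 | 6·0+5·4+5·0 = 20
T: 4·3 = 12 | 6·2+5·0+5·0 = 12
gcd(4,6,5,5) = 1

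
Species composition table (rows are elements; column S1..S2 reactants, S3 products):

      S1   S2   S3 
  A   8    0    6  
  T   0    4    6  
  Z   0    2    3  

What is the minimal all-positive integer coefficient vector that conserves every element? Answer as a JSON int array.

Coefficients: [3, 6, 4]

A: 3·8+6·0 = 24 | 4·6 = 24
T: 3·0+6·4 = 24 | 4·6 = 24
Z: 3·0+6·2 = 12 | 4·3 = 12
gcd(3,6,4) = 1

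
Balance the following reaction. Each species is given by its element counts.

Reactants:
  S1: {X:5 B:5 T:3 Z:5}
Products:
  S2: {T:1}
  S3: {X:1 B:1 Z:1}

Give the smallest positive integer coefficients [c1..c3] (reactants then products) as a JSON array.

X: 1·5 = 5 | 3·0+5·1 = 5
B: 1·5 = 5 | 3·0+5·1 = 5
T: 1·3 = 3 | 3·1+5·0 = 3
Z: 1·5 = 5 | 3·0+5·1 = 5
gcd(1,3,5) = 1

Coefficients: [1, 3, 5]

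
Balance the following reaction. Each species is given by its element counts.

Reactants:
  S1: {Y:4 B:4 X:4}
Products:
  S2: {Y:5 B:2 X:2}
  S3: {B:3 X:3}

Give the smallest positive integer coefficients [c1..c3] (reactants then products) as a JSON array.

Y: 5·4 = 20 | 4·5+4·0 = 20
B: 5·4 = 20 | 4·2+4·3 = 20
X: 5·4 = 20 | 4·2+4·3 = 20
gcd(5,4,4) = 1

Coefficients: [5, 4, 4]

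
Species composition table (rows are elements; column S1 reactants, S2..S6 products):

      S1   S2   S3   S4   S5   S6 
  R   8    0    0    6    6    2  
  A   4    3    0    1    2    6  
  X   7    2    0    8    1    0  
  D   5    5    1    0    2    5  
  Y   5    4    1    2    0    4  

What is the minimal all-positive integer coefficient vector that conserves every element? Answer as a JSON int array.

Coefficients: [4, 1, 6, 3, 2, 1]

R: 4·8 = 32 | 1·0+6·0+3·6+2·6+1·2 = 32
A: 4·4 = 16 | 1·3+6·0+3·1+2·2+1·6 = 16
X: 4·7 = 28 | 1·2+6·0+3·8+2·1+1·0 = 28
D: 4·5 = 20 | 1·5+6·1+3·0+2·2+1·5 = 20
Y: 4·5 = 20 | 1·4+6·1+3·2+2·0+1·4 = 20
gcd(4,1,6,3,2,1) = 1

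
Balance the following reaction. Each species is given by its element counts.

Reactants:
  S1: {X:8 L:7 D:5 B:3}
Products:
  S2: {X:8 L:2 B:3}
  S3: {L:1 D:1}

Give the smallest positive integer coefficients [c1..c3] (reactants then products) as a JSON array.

X: 1·8 = 8 | 1·8+5·0 = 8
L: 1·7 = 7 | 1·2+5·1 = 7
D: 1·5 = 5 | 1·0+5·1 = 5
B: 1·3 = 3 | 1·3+5·0 = 3
gcd(1,1,5) = 1

Coefficients: [1, 1, 5]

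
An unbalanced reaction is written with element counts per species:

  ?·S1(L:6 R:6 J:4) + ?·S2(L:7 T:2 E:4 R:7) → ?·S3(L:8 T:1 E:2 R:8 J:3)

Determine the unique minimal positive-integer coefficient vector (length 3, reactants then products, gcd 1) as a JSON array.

L: 3·6+2·7 = 32 | 4·8 = 32
T: 3·0+2·2 = 4 | 4·1 = 4
E: 3·0+2·4 = 8 | 4·2 = 8
R: 3·6+2·7 = 32 | 4·8 = 32
J: 3·4+2·0 = 12 | 4·3 = 12
gcd(3,2,4) = 1

Coefficients: [3, 2, 4]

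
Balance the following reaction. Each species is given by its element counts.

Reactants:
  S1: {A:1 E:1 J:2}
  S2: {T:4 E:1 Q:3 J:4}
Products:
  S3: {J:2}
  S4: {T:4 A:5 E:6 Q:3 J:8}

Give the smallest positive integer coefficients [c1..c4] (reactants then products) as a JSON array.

T: 5·0+1·4 = 4 | 3·0+1·4 = 4
A: 5·1+1·0 = 5 | 3·0+1·5 = 5
E: 5·1+1·1 = 6 | 3·0+1·6 = 6
Q: 5·0+1·3 = 3 | 3·0+1·3 = 3
J: 5·2+1·4 = 14 | 3·2+1·8 = 14
gcd(5,1,3,1) = 1

Coefficients: [5, 1, 3, 1]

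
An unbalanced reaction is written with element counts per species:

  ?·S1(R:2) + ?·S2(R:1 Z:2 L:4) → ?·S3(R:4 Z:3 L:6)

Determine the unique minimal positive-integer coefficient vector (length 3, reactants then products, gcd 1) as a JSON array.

R: 5·2+6·1 = 16 | 4·4 = 16
Z: 5·0+6·2 = 12 | 4·3 = 12
L: 5·0+6·4 = 24 | 4·6 = 24
gcd(5,6,4) = 1

Coefficients: [5, 6, 4]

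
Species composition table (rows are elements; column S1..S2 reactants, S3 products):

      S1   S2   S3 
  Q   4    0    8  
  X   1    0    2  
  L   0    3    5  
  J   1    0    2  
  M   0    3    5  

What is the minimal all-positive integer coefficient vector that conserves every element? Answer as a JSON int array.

Q: 6·4+5·0 = 24 | 3·8 = 24
X: 6·1+5·0 = 6 | 3·2 = 6
L: 6·0+5·3 = 15 | 3·5 = 15
J: 6·1+5·0 = 6 | 3·2 = 6
M: 6·0+5·3 = 15 | 3·5 = 15
gcd(6,5,3) = 1

Coefficients: [6, 5, 3]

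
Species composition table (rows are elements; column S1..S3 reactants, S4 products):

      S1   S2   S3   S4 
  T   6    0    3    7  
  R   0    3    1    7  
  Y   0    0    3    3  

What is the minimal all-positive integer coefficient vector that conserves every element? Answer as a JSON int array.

T: 2·6+6·0+3·3 = 21 | 3·7 = 21
R: 2·0+6·3+3·1 = 21 | 3·7 = 21
Y: 2·0+6·0+3·3 = 9 | 3·3 = 9
gcd(2,6,3,3) = 1

Coefficients: [2, 6, 3, 3]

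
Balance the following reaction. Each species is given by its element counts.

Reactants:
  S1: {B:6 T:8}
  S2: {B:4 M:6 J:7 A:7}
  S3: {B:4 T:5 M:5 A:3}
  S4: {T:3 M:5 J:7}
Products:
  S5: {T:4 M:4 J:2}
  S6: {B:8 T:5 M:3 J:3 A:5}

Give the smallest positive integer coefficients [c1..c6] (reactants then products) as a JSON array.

B: 4·6+3·4+3·4+1·0 = 48 | 5·0+6·8 = 48
T: 4·8+3·0+3·5+1·3 = 50 | 5·4+6·5 = 50
M: 4·0+3·6+3·5+1·5 = 38 | 5·4+6·3 = 38
J: 4·0+3·7+3·0+1·7 = 28 | 5·2+6·3 = 28
A: 4·0+3·7+3·3+1·0 = 30 | 5·0+6·5 = 30
gcd(4,3,3,1,5,6) = 1

Coefficients: [4, 3, 3, 1, 5, 6]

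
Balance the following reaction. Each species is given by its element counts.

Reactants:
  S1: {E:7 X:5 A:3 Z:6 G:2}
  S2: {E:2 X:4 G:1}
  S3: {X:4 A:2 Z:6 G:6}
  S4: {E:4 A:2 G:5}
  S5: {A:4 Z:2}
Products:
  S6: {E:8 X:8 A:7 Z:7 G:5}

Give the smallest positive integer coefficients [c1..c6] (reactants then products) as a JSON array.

Coefficients: [4, 6, 1, 2, 6, 6]

E: 4·7+6·2+1·0+2·4+6·0 = 48 | 6·8 = 48
X: 4·5+6·4+1·4+2·0+6·0 = 48 | 6·8 = 48
A: 4·3+6·0+1·2+2·2+6·4 = 42 | 6·7 = 42
Z: 4·6+6·0+1·6+2·0+6·2 = 42 | 6·7 = 42
G: 4·2+6·1+1·6+2·5+6·0 = 30 | 6·5 = 30
gcd(4,6,1,2,6,6) = 1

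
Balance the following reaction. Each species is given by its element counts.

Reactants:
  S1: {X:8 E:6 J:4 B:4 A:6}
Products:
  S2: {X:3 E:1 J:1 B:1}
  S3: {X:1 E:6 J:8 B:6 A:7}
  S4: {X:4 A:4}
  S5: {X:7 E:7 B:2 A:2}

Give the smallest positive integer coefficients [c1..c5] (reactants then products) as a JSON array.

Coefficients: [5, 4, 2, 3, 2]

X: 5·8 = 40 | 4·3+2·1+3·4+2·7 = 40
E: 5·6 = 30 | 4·1+2·6+3·0+2·7 = 30
J: 5·4 = 20 | 4·1+2·8+3·0+2·0 = 20
B: 5·4 = 20 | 4·1+2·6+3·0+2·2 = 20
A: 5·6 = 30 | 4·0+2·7+3·4+2·2 = 30
gcd(5,4,2,3,2) = 1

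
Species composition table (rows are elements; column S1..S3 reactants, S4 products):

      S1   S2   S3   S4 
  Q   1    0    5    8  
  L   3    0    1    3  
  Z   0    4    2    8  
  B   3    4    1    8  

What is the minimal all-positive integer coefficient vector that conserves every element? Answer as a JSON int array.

Q: 2·1+5·0+6·5 = 32 | 4·8 = 32
L: 2·3+5·0+6·1 = 12 | 4·3 = 12
Z: 2·0+5·4+6·2 = 32 | 4·8 = 32
B: 2·3+5·4+6·1 = 32 | 4·8 = 32
gcd(2,5,6,4) = 1

Coefficients: [2, 5, 6, 4]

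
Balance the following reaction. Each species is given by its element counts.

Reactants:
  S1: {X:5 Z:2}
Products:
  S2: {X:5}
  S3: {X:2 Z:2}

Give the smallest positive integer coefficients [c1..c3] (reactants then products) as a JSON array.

X: 5·5 = 25 | 3·5+5·2 = 25
Z: 5·2 = 10 | 3·0+5·2 = 10
gcd(5,3,5) = 1

Coefficients: [5, 3, 5]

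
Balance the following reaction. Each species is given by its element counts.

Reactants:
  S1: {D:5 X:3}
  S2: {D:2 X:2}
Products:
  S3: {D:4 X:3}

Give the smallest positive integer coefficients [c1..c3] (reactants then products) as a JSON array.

D: 2·5+3·2 = 16 | 4·4 = 16
X: 2·3+3·2 = 12 | 4·3 = 12
gcd(2,3,4) = 1

Coefficients: [2, 3, 4]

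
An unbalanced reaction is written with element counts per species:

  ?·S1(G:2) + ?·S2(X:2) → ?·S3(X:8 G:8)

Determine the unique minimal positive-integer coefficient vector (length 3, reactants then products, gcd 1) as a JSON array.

X: 4·0+4·2 = 8 | 1·8 = 8
G: 4·2+4·0 = 8 | 1·8 = 8
gcd(4,4,1) = 1

Coefficients: [4, 4, 1]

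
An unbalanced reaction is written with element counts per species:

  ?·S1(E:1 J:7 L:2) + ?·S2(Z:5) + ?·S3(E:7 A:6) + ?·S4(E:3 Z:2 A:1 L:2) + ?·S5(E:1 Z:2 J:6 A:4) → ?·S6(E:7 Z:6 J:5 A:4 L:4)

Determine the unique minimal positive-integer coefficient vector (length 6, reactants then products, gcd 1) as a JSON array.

Coefficients: [2, 2, 1, 6, 1, 4]

E: 2·1+2·0+1·7+6·3+1·1 = 28 | 4·7 = 28
Z: 2·0+2·5+1·0+6·2+1·2 = 24 | 4·6 = 24
J: 2·7+2·0+1·0+6·0+1·6 = 20 | 4·5 = 20
A: 2·0+2·0+1·6+6·1+1·4 = 16 | 4·4 = 16
L: 2·2+2·0+1·0+6·2+1·0 = 16 | 4·4 = 16
gcd(2,2,1,6,1,4) = 1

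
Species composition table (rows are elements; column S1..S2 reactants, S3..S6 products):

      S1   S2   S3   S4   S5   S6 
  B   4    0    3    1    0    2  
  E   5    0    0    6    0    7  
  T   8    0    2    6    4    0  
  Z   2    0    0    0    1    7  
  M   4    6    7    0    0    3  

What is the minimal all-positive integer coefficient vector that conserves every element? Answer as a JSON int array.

Coefficients: [5, 3, 5, 3, 3, 1]

B: 5·4+3·0 = 20 | 5·3+3·1+3·0+1·2 = 20
E: 5·5+3·0 = 25 | 5·0+3·6+3·0+1·7 = 25
T: 5·8+3·0 = 40 | 5·2+3·6+3·4+1·0 = 40
Z: 5·2+3·0 = 10 | 5·0+3·0+3·1+1·7 = 10
M: 5·4+3·6 = 38 | 5·7+3·0+3·0+1·3 = 38
gcd(5,3,5,3,3,1) = 1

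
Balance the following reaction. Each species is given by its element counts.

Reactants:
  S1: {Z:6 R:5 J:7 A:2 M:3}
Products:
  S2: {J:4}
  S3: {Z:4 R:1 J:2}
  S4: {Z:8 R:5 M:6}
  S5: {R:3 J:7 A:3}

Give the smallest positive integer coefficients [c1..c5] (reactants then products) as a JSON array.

Coefficients: [6, 2, 3, 3, 4]

Z: 6·6 = 36 | 2·0+3·4+3·8+4·0 = 36
R: 6·5 = 30 | 2·0+3·1+3·5+4·3 = 30
J: 6·7 = 42 | 2·4+3·2+3·0+4·7 = 42
A: 6·2 = 12 | 2·0+3·0+3·0+4·3 = 12
M: 6·3 = 18 | 2·0+3·0+3·6+4·0 = 18
gcd(6,2,3,3,4) = 1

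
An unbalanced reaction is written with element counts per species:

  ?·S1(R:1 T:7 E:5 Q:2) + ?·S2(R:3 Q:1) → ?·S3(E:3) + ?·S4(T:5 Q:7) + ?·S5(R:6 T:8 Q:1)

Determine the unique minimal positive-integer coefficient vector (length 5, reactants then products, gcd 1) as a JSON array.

Coefficients: [3, 3, 5, 1, 2]

R: 3·1+3·3 = 12 | 5·0+1·0+2·6 = 12
T: 3·7+3·0 = 21 | 5·0+1·5+2·8 = 21
E: 3·5+3·0 = 15 | 5·3+1·0+2·0 = 15
Q: 3·2+3·1 = 9 | 5·0+1·7+2·1 = 9
gcd(3,3,5,1,2) = 1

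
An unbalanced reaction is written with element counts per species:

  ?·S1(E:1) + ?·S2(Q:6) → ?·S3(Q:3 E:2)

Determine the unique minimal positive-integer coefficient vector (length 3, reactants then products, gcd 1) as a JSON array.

Q: 4·0+1·6 = 6 | 2·3 = 6
E: 4·1+1·0 = 4 | 2·2 = 4
gcd(4,1,2) = 1

Coefficients: [4, 1, 2]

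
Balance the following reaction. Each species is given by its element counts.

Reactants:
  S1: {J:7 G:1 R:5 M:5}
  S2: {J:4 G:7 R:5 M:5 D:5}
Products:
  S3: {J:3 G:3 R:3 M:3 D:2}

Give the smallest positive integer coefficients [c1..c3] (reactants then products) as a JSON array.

J: 1·7+2·4 = 15 | 5·3 = 15
G: 1·1+2·7 = 15 | 5·3 = 15
R: 1·5+2·5 = 15 | 5·3 = 15
M: 1·5+2·5 = 15 | 5·3 = 15
D: 1·0+2·5 = 10 | 5·2 = 10
gcd(1,2,5) = 1

Coefficients: [1, 2, 5]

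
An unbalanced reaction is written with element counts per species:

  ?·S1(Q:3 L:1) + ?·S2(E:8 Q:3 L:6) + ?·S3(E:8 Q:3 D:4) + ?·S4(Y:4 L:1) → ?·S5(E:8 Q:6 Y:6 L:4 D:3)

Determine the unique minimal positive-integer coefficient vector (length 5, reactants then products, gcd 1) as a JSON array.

Coefficients: [4, 1, 3, 6, 4]

E: 4·0+1·8+3·8+6·0 = 32 | 4·8 = 32
Q: 4·3+1·3+3·3+6·0 = 24 | 4·6 = 24
Y: 4·0+1·0+3·0+6·4 = 24 | 4·6 = 24
L: 4·1+1·6+3·0+6·1 = 16 | 4·4 = 16
D: 4·0+1·0+3·4+6·0 = 12 | 4·3 = 12
gcd(4,1,3,6,4) = 1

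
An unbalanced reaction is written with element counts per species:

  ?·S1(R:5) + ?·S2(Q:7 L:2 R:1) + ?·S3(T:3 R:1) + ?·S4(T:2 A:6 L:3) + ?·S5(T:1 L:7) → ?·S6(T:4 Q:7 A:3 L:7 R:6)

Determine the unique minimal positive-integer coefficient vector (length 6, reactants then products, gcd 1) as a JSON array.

T: 5·0+6·0+5·3+3·2+3·1 = 24 | 6·4 = 24
Q: 5·0+6·7+5·0+3·0+3·0 = 42 | 6·7 = 42
A: 5·0+6·0+5·0+3·6+3·0 = 18 | 6·3 = 18
L: 5·0+6·2+5·0+3·3+3·7 = 42 | 6·7 = 42
R: 5·5+6·1+5·1+3·0+3·0 = 36 | 6·6 = 36
gcd(5,6,5,3,3,6) = 1

Coefficients: [5, 6, 5, 3, 3, 6]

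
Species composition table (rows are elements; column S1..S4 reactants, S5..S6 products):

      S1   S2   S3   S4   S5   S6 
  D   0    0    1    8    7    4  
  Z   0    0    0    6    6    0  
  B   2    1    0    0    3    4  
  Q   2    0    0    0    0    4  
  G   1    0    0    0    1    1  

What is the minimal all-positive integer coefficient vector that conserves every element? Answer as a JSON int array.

D: 2·0+3·0+3·1+1·8 = 11 | 1·7+1·4 = 11
Z: 2·0+3·0+3·0+1·6 = 6 | 1·6+1·0 = 6
B: 2·2+3·1+3·0+1·0 = 7 | 1·3+1·4 = 7
Q: 2·2+3·0+3·0+1·0 = 4 | 1·0+1·4 = 4
G: 2·1+3·0+3·0+1·0 = 2 | 1·1+1·1 = 2
gcd(2,3,3,1,1,1) = 1

Coefficients: [2, 3, 3, 1, 1, 1]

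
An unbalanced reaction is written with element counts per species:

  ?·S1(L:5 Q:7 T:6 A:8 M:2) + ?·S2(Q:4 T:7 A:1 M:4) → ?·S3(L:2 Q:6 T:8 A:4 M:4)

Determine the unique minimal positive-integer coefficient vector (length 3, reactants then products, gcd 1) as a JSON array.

L: 2·5+4·0 = 10 | 5·2 = 10
Q: 2·7+4·4 = 30 | 5·6 = 30
T: 2·6+4·7 = 40 | 5·8 = 40
A: 2·8+4·1 = 20 | 5·4 = 20
M: 2·2+4·4 = 20 | 5·4 = 20
gcd(2,4,5) = 1

Coefficients: [2, 4, 5]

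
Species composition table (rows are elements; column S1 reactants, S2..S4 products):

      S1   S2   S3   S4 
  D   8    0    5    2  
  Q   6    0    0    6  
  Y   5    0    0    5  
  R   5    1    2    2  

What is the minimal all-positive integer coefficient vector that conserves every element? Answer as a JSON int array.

Coefficients: [5, 3, 6, 5]

D: 5·8 = 40 | 3·0+6·5+5·2 = 40
Q: 5·6 = 30 | 3·0+6·0+5·6 = 30
Y: 5·5 = 25 | 3·0+6·0+5·5 = 25
R: 5·5 = 25 | 3·1+6·2+5·2 = 25
gcd(5,3,6,5) = 1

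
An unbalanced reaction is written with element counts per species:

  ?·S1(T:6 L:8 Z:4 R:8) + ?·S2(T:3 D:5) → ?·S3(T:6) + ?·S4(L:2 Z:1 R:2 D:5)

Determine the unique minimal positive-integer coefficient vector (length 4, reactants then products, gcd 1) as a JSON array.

Coefficients: [1, 4, 3, 4]

T: 1·6+4·3 = 18 | 3·6+4·0 = 18
L: 1·8+4·0 = 8 | 3·0+4·2 = 8
Z: 1·4+4·0 = 4 | 3·0+4·1 = 4
R: 1·8+4·0 = 8 | 3·0+4·2 = 8
D: 1·0+4·5 = 20 | 3·0+4·5 = 20
gcd(1,4,3,4) = 1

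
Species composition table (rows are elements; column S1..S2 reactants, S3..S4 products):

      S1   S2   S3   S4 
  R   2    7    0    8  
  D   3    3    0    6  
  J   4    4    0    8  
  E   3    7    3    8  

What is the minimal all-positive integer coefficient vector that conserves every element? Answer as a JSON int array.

R: 6·2+4·7 = 40 | 2·0+5·8 = 40
D: 6·3+4·3 = 30 | 2·0+5·6 = 30
J: 6·4+4·4 = 40 | 2·0+5·8 = 40
E: 6·3+4·7 = 46 | 2·3+5·8 = 46
gcd(6,4,2,5) = 1

Coefficients: [6, 4, 2, 5]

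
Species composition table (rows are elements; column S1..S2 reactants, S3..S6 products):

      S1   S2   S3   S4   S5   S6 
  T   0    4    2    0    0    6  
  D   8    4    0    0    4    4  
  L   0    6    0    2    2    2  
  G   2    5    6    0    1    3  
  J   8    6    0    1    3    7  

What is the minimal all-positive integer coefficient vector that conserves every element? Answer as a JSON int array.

T: 1·0+4·4 = 16 | 2·2+6·0+4·0+2·6 = 16
D: 1·8+4·4 = 24 | 2·0+6·0+4·4+2·4 = 24
L: 1·0+4·6 = 24 | 2·0+6·2+4·2+2·2 = 24
G: 1·2+4·5 = 22 | 2·6+6·0+4·1+2·3 = 22
J: 1·8+4·6 = 32 | 2·0+6·1+4·3+2·7 = 32
gcd(1,4,2,6,4,2) = 1

Coefficients: [1, 4, 2, 6, 4, 2]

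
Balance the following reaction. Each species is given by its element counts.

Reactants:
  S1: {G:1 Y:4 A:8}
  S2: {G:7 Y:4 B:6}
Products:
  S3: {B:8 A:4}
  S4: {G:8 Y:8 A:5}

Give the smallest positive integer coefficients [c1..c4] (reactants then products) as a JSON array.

Coefficients: [4, 4, 3, 4]

G: 4·1+4·7 = 32 | 3·0+4·8 = 32
Y: 4·4+4·4 = 32 | 3·0+4·8 = 32
B: 4·0+4·6 = 24 | 3·8+4·0 = 24
A: 4·8+4·0 = 32 | 3·4+4·5 = 32
gcd(4,4,3,4) = 1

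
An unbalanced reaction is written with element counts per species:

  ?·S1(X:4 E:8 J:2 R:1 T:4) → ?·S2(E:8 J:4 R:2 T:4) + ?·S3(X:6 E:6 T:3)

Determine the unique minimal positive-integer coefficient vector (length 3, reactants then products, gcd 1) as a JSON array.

X: 6·4 = 24 | 3·0+4·6 = 24
E: 6·8 = 48 | 3·8+4·6 = 48
J: 6·2 = 12 | 3·4+4·0 = 12
R: 6·1 = 6 | 3·2+4·0 = 6
T: 6·4 = 24 | 3·4+4·3 = 24
gcd(6,3,4) = 1

Coefficients: [6, 3, 4]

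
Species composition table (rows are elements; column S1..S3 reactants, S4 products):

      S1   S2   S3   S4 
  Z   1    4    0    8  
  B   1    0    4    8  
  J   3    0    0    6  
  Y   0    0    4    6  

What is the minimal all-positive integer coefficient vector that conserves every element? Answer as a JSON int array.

Z: 4·1+3·4+3·0 = 16 | 2·8 = 16
B: 4·1+3·0+3·4 = 16 | 2·8 = 16
J: 4·3+3·0+3·0 = 12 | 2·6 = 12
Y: 4·0+3·0+3·4 = 12 | 2·6 = 12
gcd(4,3,3,2) = 1

Coefficients: [4, 3, 3, 2]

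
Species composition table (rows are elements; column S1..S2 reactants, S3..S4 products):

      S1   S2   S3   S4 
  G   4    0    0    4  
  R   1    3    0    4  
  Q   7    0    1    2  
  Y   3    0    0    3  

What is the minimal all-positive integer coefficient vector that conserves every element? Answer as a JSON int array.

Coefficients: [1, 1, 5, 1]

G: 1·4+1·0 = 4 | 5·0+1·4 = 4
R: 1·1+1·3 = 4 | 5·0+1·4 = 4
Q: 1·7+1·0 = 7 | 5·1+1·2 = 7
Y: 1·3+1·0 = 3 | 5·0+1·3 = 3
gcd(1,1,5,1) = 1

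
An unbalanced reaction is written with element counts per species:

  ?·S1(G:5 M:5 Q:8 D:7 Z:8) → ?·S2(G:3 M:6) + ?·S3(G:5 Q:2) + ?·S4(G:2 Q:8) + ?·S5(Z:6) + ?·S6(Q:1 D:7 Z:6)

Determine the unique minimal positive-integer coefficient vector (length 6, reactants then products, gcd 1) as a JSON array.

G: 6·5 = 30 | 5·3+1·5+5·2+2·0+6·0 = 30
M: 6·5 = 30 | 5·6+1·0+5·0+2·0+6·0 = 30
Q: 6·8 = 48 | 5·0+1·2+5·8+2·0+6·1 = 48
D: 6·7 = 42 | 5·0+1·0+5·0+2·0+6·7 = 42
Z: 6·8 = 48 | 5·0+1·0+5·0+2·6+6·6 = 48
gcd(6,5,1,5,2,6) = 1

Coefficients: [6, 5, 1, 5, 2, 6]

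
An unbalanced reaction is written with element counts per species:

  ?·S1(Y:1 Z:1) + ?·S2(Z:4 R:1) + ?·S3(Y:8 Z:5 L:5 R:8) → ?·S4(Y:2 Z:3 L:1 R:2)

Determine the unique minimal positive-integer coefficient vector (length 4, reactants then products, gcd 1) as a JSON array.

Y: 2·1+2·0+1·8 = 10 | 5·2 = 10
Z: 2·1+2·4+1·5 = 15 | 5·3 = 15
L: 2·0+2·0+1·5 = 5 | 5·1 = 5
R: 2·0+2·1+1·8 = 10 | 5·2 = 10
gcd(2,2,1,5) = 1

Coefficients: [2, 2, 1, 5]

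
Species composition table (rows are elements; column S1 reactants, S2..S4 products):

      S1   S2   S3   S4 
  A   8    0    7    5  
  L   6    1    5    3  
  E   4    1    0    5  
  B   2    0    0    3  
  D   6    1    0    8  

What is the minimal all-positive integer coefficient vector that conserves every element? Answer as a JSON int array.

A: 3·8 = 24 | 2·0+2·7+2·5 = 24
L: 3·6 = 18 | 2·1+2·5+2·3 = 18
E: 3·4 = 12 | 2·1+2·0+2·5 = 12
B: 3·2 = 6 | 2·0+2·0+2·3 = 6
D: 3·6 = 18 | 2·1+2·0+2·8 = 18
gcd(3,2,2,2) = 1

Coefficients: [3, 2, 2, 2]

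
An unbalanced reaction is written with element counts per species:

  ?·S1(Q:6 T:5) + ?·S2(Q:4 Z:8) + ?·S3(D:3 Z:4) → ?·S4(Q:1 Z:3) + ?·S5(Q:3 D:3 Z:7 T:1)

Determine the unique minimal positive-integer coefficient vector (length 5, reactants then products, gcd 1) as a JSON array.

Q: 1·6+3·4+5·0 = 18 | 3·1+5·3 = 18
D: 1·0+3·0+5·3 = 15 | 3·0+5·3 = 15
Z: 1·0+3·8+5·4 = 44 | 3·3+5·7 = 44
T: 1·5+3·0+5·0 = 5 | 3·0+5·1 = 5
gcd(1,3,5,3,5) = 1

Coefficients: [1, 3, 5, 3, 5]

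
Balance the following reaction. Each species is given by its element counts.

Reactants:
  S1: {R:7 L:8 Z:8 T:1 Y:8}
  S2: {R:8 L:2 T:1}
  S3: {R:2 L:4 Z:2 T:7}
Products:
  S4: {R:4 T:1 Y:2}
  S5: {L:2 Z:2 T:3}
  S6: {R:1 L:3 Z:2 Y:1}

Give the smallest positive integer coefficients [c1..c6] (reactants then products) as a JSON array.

R: 2·7+1·8+2·2 = 26 | 5·4+4·0+6·1 = 26
L: 2·8+1·2+2·4 = 26 | 5·0+4·2+6·3 = 26
Z: 2·8+1·0+2·2 = 20 | 5·0+4·2+6·2 = 20
T: 2·1+1·1+2·7 = 17 | 5·1+4·3+6·0 = 17
Y: 2·8+1·0+2·0 = 16 | 5·2+4·0+6·1 = 16
gcd(2,1,2,5,4,6) = 1

Coefficients: [2, 1, 2, 5, 4, 6]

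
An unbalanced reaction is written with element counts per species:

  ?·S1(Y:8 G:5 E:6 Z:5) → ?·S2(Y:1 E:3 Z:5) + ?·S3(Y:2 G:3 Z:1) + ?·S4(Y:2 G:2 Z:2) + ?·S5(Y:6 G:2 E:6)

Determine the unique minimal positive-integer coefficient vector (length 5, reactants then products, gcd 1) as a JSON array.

Y: 4·8 = 32 | 2·1+2·2+4·2+3·6 = 32
G: 4·5 = 20 | 2·0+2·3+4·2+3·2 = 20
E: 4·6 = 24 | 2·3+2·0+4·0+3·6 = 24
Z: 4·5 = 20 | 2·5+2·1+4·2+3·0 = 20
gcd(4,2,2,4,3) = 1

Coefficients: [4, 2, 2, 4, 3]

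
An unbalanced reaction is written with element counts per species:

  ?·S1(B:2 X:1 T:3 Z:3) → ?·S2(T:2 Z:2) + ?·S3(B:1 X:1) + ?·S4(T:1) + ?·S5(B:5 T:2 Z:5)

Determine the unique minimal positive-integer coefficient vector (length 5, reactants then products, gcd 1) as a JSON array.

B: 5·2 = 10 | 5·0+5·1+3·0+1·5 = 10
X: 5·1 = 5 | 5·0+5·1+3·0+1·0 = 5
T: 5·3 = 15 | 5·2+5·0+3·1+1·2 = 15
Z: 5·3 = 15 | 5·2+5·0+3·0+1·5 = 15
gcd(5,5,5,3,1) = 1

Coefficients: [5, 5, 5, 3, 1]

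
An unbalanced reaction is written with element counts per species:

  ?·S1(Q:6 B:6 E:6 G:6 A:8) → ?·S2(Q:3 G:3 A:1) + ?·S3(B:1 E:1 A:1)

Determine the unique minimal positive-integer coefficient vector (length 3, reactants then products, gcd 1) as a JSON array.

Coefficients: [1, 2, 6]

Q: 1·6 = 6 | 2·3+6·0 = 6
B: 1·6 = 6 | 2·0+6·1 = 6
E: 1·6 = 6 | 2·0+6·1 = 6
G: 1·6 = 6 | 2·3+6·0 = 6
A: 1·8 = 8 | 2·1+6·1 = 8
gcd(1,2,6) = 1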